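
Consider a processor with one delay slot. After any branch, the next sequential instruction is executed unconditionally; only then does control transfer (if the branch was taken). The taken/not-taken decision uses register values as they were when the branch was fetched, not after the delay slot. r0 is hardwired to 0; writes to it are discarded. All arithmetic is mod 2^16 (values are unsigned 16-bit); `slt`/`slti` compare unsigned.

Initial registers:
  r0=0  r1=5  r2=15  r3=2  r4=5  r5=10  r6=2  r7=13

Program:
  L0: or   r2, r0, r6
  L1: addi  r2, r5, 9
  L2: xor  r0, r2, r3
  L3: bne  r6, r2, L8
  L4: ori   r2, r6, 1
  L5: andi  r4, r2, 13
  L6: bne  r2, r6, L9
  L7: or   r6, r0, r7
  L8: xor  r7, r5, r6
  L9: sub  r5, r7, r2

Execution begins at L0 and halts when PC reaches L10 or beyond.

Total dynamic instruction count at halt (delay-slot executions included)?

#0 or   r2, r0, r6 ; 0/5/2/2/5/10/2/13
#1 addi  r2, r5, 9 ; 0/5/19/2/5/10/2/13
#2 xor  r0, r2, r3 ; 0/5/19/2/5/10/2/13
#3 bne  r6, r2, L8 ; 0/5/19/2/5/10/2/13 ; →target
#4 ori   r2, r6, 1 ; 0/5/3/2/5/10/2/13
#8 xor  r7, r5, r6 ; 0/5/3/2/5/10/2/8
#9 sub  r5, r7, r2 ; 0/5/3/2/5/5/2/8

7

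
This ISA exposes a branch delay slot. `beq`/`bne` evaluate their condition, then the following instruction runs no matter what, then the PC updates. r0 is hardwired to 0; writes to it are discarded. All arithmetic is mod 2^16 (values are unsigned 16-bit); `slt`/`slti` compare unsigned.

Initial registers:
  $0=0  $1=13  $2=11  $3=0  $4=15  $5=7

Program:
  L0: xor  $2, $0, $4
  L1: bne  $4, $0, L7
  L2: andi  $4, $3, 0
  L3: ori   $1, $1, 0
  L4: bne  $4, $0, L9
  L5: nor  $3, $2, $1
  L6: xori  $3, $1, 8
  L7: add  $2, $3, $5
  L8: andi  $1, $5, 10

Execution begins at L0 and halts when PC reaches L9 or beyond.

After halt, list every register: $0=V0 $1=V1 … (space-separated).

  step pc=0: xor  $2, $0, $4  regs=(0,13,15,0,15,7)
  step pc=1: bne  $4, $0, L7  cond=T  regs=(0,13,15,0,15,7)
  step pc=2: andi  $4, $3, 0  regs=(0,13,15,0,0,7)
  step pc=7: add  $2, $3, $5  regs=(0,13,7,0,0,7)
  step pc=8: andi  $1, $5, 10  regs=(0,2,7,0,0,7)

$0=0 $1=2 $2=7 $3=0 $4=0 $5=7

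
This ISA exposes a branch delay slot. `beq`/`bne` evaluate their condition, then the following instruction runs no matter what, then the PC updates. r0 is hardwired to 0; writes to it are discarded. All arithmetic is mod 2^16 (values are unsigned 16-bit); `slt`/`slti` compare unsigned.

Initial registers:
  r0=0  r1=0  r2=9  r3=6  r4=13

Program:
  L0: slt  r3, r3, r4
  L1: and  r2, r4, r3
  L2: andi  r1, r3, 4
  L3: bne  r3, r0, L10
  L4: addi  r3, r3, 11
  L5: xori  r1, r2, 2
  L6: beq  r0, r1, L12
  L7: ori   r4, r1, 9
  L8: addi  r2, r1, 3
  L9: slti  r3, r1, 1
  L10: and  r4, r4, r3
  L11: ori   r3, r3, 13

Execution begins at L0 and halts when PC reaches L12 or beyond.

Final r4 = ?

[0] slt  r3, r3, r4  →  {r0:0, r1:0, r2:9, r3:1, r4:13}
[1] and  r2, r4, r3  →  {r0:0, r1:0, r2:1, r3:1, r4:13}
[2] andi  r1, r3, 4  →  {r0:0, r1:0, r2:1, r3:1, r4:13}
[3] bne  r3, r0, L10  →  {r0:0, r1:0, r2:1, r3:1, r4:13}  ⟨branch taken⟩
[4] addi  r3, r3, 11  →  {r0:0, r1:0, r2:1, r3:12, r4:13}
[10] and  r4, r4, r3  →  {r0:0, r1:0, r2:1, r3:12, r4:12}
[11] ori   r3, r3, 13  →  {r0:0, r1:0, r2:1, r3:13, r4:12}

12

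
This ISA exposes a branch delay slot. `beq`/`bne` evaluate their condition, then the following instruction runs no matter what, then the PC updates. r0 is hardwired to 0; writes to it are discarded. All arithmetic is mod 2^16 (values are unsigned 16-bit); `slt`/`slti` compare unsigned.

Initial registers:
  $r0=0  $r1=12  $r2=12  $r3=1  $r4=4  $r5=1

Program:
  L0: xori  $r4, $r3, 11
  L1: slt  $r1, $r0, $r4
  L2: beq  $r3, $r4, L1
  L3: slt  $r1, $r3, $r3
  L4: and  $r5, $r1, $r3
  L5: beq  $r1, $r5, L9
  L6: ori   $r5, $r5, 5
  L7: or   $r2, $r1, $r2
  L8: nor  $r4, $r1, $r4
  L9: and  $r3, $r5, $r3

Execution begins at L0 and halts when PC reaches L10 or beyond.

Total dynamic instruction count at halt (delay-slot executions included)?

8

  step pc=0: xori  $r4, $r3, 11  regs=(0,12,12,1,10,1)
  step pc=1: slt  $r1, $r0, $r4  regs=(0,1,12,1,10,1)
  step pc=2: beq  $r3, $r4, L1  cond=F  regs=(0,1,12,1,10,1)
  step pc=3: slt  $r1, $r3, $r3  regs=(0,0,12,1,10,1)
  step pc=4: and  $r5, $r1, $r3  regs=(0,0,12,1,10,0)
  step pc=5: beq  $r1, $r5, L9  cond=T  regs=(0,0,12,1,10,0)
  step pc=6: ori   $r5, $r5, 5  regs=(0,0,12,1,10,5)
  step pc=9: and  $r3, $r5, $r3  regs=(0,0,12,1,10,5)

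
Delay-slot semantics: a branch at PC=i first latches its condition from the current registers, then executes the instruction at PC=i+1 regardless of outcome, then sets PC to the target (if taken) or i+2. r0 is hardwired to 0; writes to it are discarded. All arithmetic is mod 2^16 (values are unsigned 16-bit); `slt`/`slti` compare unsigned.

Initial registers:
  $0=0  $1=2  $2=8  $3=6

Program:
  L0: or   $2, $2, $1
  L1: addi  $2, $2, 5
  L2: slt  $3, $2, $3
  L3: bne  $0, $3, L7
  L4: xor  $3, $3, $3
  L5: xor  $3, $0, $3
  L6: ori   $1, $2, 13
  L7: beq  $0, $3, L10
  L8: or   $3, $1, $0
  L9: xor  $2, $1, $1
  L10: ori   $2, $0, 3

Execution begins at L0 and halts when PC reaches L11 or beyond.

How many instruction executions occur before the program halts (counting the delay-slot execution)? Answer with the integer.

PC=0  or   $2, $2, $1        | $0=0 $1=2 $2=10 $3=6
PC=1  addi  $2, $2, 5        | $0=0 $1=2 $2=15 $3=6
PC=2  slt  $3, $2, $3        | $0=0 $1=2 $2=15 $3=0
PC=3  bne  $0, $3, L7        | $0=0 $1=2 $2=15 $3=0  [not taken]
PC=4  xor  $3, $3, $3        | $0=0 $1=2 $2=15 $3=0
PC=5  xor  $3, $0, $3        | $0=0 $1=2 $2=15 $3=0
PC=6  ori   $1, $2, 13       | $0=0 $1=15 $2=15 $3=0
PC=7  beq  $0, $3, L10       | $0=0 $1=15 $2=15 $3=0  [TAKEN]
PC=8  or   $3, $1, $0        | $0=0 $1=15 $2=15 $3=15
PC=10 ori   $2, $0, 3        | $0=0 $1=15 $2=3 $3=15

10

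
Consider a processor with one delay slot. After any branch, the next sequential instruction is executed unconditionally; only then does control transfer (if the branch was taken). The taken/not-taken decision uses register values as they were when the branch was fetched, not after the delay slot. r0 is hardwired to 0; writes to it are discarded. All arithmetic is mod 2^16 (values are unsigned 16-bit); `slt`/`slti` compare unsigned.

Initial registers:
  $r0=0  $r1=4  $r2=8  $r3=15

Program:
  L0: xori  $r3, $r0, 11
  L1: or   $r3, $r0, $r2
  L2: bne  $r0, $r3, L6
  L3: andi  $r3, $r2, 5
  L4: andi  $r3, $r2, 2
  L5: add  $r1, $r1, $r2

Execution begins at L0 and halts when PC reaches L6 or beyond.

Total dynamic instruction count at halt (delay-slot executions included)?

4

[0] xori  $r3, $r0, 11  →  {$r0:0, $r1:4, $r2:8, $r3:11}
[1] or   $r3, $r0, $r2  →  {$r0:0, $r1:4, $r2:8, $r3:8}
[2] bne  $r0, $r3, L6  →  {$r0:0, $r1:4, $r2:8, $r3:8}  ⟨branch taken⟩
[3] andi  $r3, $r2, 5  →  {$r0:0, $r1:4, $r2:8, $r3:0}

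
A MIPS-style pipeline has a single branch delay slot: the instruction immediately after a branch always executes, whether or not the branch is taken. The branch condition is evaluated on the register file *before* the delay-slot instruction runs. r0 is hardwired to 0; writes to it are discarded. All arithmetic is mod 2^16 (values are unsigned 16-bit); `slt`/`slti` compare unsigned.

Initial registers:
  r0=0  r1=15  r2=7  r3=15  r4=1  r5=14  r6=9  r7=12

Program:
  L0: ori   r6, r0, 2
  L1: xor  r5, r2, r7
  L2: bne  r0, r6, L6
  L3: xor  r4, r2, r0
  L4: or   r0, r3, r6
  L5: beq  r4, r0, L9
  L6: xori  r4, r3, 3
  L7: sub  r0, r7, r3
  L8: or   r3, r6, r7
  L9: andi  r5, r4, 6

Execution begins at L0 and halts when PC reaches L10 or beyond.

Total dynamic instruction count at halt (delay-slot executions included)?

8

PC=0  ori   r6, r0, 2        | r0=0 r1=15 r2=7 r3=15 r4=1 r5=14 r6=2 r7=12
PC=1  xor  r5, r2, r7        | r0=0 r1=15 r2=7 r3=15 r4=1 r5=11 r6=2 r7=12
PC=2  bne  r0, r6, L6        | r0=0 r1=15 r2=7 r3=15 r4=1 r5=11 r6=2 r7=12  [TAKEN]
PC=3  xor  r4, r2, r0        | r0=0 r1=15 r2=7 r3=15 r4=7 r5=11 r6=2 r7=12
PC=6  xori  r4, r3, 3        | r0=0 r1=15 r2=7 r3=15 r4=12 r5=11 r6=2 r7=12
PC=7  sub  r0, r7, r3        | r0=0 r1=15 r2=7 r3=15 r4=12 r5=11 r6=2 r7=12
PC=8  or   r3, r6, r7        | r0=0 r1=15 r2=7 r3=14 r4=12 r5=11 r6=2 r7=12
PC=9  andi  r5, r4, 6        | r0=0 r1=15 r2=7 r3=14 r4=12 r5=4 r6=2 r7=12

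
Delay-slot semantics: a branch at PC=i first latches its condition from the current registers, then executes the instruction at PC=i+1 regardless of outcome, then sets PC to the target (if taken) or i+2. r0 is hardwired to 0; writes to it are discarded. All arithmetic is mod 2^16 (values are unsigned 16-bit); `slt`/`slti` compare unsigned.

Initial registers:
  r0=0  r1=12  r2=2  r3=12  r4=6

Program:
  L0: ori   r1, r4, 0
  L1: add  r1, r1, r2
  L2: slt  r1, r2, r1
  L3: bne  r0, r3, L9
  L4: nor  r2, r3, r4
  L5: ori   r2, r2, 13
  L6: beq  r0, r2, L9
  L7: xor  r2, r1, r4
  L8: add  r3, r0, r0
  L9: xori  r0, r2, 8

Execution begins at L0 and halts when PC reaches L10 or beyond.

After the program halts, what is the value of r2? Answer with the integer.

[0] ori   r1, r4, 0  →  {r0:0, r1:6, r2:2, r3:12, r4:6}
[1] add  r1, r1, r2  →  {r0:0, r1:8, r2:2, r3:12, r4:6}
[2] slt  r1, r2, r1  →  {r0:0, r1:1, r2:2, r3:12, r4:6}
[3] bne  r0, r3, L9  →  {r0:0, r1:1, r2:2, r3:12, r4:6}  ⟨branch taken⟩
[4] nor  r2, r3, r4  →  {r0:0, r1:1, r2:65521, r3:12, r4:6}
[9] xori  r0, r2, 8  →  {r0:0, r1:1, r2:65521, r3:12, r4:6}

65521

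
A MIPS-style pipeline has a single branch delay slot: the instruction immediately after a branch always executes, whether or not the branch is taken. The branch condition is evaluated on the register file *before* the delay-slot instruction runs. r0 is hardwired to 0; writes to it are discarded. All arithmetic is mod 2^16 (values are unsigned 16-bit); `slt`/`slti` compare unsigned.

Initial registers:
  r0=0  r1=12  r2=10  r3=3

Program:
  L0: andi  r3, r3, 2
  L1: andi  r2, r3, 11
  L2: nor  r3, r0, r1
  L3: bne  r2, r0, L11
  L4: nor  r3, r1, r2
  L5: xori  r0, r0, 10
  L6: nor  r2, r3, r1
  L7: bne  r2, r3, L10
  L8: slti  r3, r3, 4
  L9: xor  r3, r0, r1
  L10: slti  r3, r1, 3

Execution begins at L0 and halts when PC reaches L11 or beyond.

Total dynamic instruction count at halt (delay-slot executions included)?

  step pc=0: andi  r3, r3, 2  regs=(0,12,10,2)
  step pc=1: andi  r2, r3, 11  regs=(0,12,2,2)
  step pc=2: nor  r3, r0, r1  regs=(0,12,2,65523)
  step pc=3: bne  r2, r0, L11  cond=T  regs=(0,12,2,65523)
  step pc=4: nor  r3, r1, r2  regs=(0,12,2,65521)

5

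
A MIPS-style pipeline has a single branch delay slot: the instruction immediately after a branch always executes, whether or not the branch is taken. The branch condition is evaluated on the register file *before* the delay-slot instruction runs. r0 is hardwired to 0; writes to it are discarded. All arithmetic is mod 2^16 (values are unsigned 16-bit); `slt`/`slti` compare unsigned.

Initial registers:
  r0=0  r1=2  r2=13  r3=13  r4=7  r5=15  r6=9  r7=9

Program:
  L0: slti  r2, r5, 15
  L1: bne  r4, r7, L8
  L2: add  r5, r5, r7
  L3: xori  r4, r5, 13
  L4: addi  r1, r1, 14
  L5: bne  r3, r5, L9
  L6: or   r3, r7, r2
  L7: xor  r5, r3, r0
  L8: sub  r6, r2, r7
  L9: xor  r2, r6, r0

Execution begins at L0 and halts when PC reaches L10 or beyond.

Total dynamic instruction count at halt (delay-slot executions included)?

5

[0] slti  r2, r5, 15  →  {r0:0, r1:2, r2:0, r3:13, r4:7, r5:15, r6:9, r7:9}
[1] bne  r4, r7, L8  →  {r0:0, r1:2, r2:0, r3:13, r4:7, r5:15, r6:9, r7:9}  ⟨branch taken⟩
[2] add  r5, r5, r7  →  {r0:0, r1:2, r2:0, r3:13, r4:7, r5:24, r6:9, r7:9}
[8] sub  r6, r2, r7  →  {r0:0, r1:2, r2:0, r3:13, r4:7, r5:24, r6:65527, r7:9}
[9] xor  r2, r6, r0  →  {r0:0, r1:2, r2:65527, r3:13, r4:7, r5:24, r6:65527, r7:9}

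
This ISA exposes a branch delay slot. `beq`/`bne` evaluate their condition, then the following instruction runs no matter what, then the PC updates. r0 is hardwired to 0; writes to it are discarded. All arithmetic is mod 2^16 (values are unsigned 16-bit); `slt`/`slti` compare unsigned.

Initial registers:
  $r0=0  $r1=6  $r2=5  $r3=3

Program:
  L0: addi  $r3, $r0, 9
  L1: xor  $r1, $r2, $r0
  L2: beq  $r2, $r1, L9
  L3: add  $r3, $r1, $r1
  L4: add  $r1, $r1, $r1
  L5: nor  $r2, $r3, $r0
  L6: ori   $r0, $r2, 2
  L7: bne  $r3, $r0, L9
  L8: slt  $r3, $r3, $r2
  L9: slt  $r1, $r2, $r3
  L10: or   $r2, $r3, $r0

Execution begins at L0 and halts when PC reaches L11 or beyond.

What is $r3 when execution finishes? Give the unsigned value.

#0 addi  $r3, $r0, 9 ; 0/6/5/9
#1 xor  $r1, $r2, $r0 ; 0/5/5/9
#2 beq  $r2, $r1, L9 ; 0/5/5/9 ; →target
#3 add  $r3, $r1, $r1 ; 0/5/5/10
#9 slt  $r1, $r2, $r3 ; 0/1/5/10
#10 or   $r2, $r3, $r0 ; 0/1/10/10

10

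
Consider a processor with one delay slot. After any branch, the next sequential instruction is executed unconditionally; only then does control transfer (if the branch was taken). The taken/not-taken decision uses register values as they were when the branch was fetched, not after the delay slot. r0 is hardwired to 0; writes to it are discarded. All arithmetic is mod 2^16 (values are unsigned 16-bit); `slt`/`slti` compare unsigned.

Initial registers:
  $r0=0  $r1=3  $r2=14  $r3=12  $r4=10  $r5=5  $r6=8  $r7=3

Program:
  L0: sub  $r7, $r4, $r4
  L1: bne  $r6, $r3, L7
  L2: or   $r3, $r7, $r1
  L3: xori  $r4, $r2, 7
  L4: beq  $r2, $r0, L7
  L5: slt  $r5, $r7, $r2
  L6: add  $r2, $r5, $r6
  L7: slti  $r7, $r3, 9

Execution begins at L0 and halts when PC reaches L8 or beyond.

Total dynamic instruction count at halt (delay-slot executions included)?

#0 sub  $r7, $r4, $r4 ; 0/3/14/12/10/5/8/0
#1 bne  $r6, $r3, L7 ; 0/3/14/12/10/5/8/0 ; →target
#2 or   $r3, $r7, $r1 ; 0/3/14/3/10/5/8/0
#7 slti  $r7, $r3, 9 ; 0/3/14/3/10/5/8/1

4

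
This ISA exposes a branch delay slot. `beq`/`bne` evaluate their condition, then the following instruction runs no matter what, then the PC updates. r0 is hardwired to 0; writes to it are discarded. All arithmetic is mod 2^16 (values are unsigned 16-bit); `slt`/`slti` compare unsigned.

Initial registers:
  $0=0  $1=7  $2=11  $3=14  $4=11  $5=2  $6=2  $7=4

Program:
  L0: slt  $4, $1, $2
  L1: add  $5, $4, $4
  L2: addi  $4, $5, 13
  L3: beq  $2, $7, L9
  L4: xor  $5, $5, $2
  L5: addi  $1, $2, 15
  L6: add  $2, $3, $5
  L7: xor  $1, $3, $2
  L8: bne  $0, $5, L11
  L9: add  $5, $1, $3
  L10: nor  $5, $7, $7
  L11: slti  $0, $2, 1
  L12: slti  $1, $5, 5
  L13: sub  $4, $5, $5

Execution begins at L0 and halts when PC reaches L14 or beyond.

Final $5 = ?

  step pc=0: slt  $4, $1, $2  regs=(0,7,11,14,1,2,2,4)
  step pc=1: add  $5, $4, $4  regs=(0,7,11,14,1,2,2,4)
  step pc=2: addi  $4, $5, 13  regs=(0,7,11,14,15,2,2,4)
  step pc=3: beq  $2, $7, L9  cond=F  regs=(0,7,11,14,15,2,2,4)
  step pc=4: xor  $5, $5, $2  regs=(0,7,11,14,15,9,2,4)
  step pc=5: addi  $1, $2, 15  regs=(0,26,11,14,15,9,2,4)
  step pc=6: add  $2, $3, $5  regs=(0,26,23,14,15,9,2,4)
  step pc=7: xor  $1, $3, $2  regs=(0,25,23,14,15,9,2,4)
  step pc=8: bne  $0, $5, L11  cond=T  regs=(0,25,23,14,15,9,2,4)
  step pc=9: add  $5, $1, $3  regs=(0,25,23,14,15,39,2,4)
  step pc=11: slti  $0, $2, 1  regs=(0,25,23,14,15,39,2,4)
  step pc=12: slti  $1, $5, 5  regs=(0,0,23,14,15,39,2,4)
  step pc=13: sub  $4, $5, $5  regs=(0,0,23,14,0,39,2,4)

39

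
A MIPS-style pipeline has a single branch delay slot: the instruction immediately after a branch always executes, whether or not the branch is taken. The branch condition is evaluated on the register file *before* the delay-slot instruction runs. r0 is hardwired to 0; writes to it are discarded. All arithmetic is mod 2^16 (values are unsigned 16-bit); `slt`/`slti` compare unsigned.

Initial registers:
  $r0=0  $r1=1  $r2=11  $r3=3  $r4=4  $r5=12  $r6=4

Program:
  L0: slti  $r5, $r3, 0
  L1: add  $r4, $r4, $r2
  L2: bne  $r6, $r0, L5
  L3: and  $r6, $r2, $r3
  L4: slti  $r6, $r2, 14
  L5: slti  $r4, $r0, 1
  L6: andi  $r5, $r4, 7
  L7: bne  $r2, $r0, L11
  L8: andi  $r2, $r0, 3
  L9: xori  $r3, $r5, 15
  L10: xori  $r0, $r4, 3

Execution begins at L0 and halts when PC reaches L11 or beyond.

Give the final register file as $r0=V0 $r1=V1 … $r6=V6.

  step pc=0: slti  $r5, $r3, 0  regs=(0,1,11,3,4,0,4)
  step pc=1: add  $r4, $r4, $r2  regs=(0,1,11,3,15,0,4)
  step pc=2: bne  $r6, $r0, L5  cond=T  regs=(0,1,11,3,15,0,4)
  step pc=3: and  $r6, $r2, $r3  regs=(0,1,11,3,15,0,3)
  step pc=5: slti  $r4, $r0, 1  regs=(0,1,11,3,1,0,3)
  step pc=6: andi  $r5, $r4, 7  regs=(0,1,11,3,1,1,3)
  step pc=7: bne  $r2, $r0, L11  cond=T  regs=(0,1,11,3,1,1,3)
  step pc=8: andi  $r2, $r0, 3  regs=(0,1,0,3,1,1,3)

$r0=0 $r1=1 $r2=0 $r3=3 $r4=1 $r5=1 $r6=3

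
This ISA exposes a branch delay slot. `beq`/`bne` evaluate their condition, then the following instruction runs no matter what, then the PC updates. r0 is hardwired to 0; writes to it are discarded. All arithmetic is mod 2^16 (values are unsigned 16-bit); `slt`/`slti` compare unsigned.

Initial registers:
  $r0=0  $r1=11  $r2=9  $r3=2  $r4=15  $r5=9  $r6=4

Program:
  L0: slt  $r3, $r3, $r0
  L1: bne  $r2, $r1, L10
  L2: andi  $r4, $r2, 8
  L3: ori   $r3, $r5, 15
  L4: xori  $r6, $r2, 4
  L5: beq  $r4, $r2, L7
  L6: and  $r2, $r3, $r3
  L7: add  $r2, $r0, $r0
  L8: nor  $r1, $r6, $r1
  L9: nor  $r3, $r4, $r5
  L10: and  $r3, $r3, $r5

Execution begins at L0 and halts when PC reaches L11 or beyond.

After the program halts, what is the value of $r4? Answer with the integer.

#0 slt  $r3, $r3, $r0 ; 0/11/9/0/15/9/4
#1 bne  $r2, $r1, L10 ; 0/11/9/0/15/9/4 ; →target
#2 andi  $r4, $r2, 8 ; 0/11/9/0/8/9/4
#10 and  $r3, $r3, $r5 ; 0/11/9/0/8/9/4

8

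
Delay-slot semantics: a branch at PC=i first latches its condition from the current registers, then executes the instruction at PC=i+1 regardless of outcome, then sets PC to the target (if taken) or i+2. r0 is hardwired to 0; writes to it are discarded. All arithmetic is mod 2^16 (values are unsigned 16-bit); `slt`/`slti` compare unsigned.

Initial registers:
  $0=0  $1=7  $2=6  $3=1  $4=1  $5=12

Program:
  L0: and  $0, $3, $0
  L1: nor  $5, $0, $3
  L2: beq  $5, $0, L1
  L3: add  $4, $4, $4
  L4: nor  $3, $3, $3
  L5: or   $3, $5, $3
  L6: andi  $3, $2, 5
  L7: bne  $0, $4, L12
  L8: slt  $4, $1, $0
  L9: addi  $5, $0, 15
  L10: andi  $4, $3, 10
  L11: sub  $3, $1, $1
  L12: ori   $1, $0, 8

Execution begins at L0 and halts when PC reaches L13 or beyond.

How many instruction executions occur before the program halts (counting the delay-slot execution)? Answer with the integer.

[0] and  $0, $3, $0  →  {$0:0, $1:7, $2:6, $3:1, $4:1, $5:12}
[1] nor  $5, $0, $3  →  {$0:0, $1:7, $2:6, $3:1, $4:1, $5:65534}
[2] beq  $5, $0, L1  →  {$0:0, $1:7, $2:6, $3:1, $4:1, $5:65534}  ⟨branch fallthrough⟩
[3] add  $4, $4, $4  →  {$0:0, $1:7, $2:6, $3:1, $4:2, $5:65534}
[4] nor  $3, $3, $3  →  {$0:0, $1:7, $2:6, $3:65534, $4:2, $5:65534}
[5] or   $3, $5, $3  →  {$0:0, $1:7, $2:6, $3:65534, $4:2, $5:65534}
[6] andi  $3, $2, 5  →  {$0:0, $1:7, $2:6, $3:4, $4:2, $5:65534}
[7] bne  $0, $4, L12  →  {$0:0, $1:7, $2:6, $3:4, $4:2, $5:65534}  ⟨branch taken⟩
[8] slt  $4, $1, $0  →  {$0:0, $1:7, $2:6, $3:4, $4:0, $5:65534}
[12] ori   $1, $0, 8  →  {$0:0, $1:8, $2:6, $3:4, $4:0, $5:65534}

10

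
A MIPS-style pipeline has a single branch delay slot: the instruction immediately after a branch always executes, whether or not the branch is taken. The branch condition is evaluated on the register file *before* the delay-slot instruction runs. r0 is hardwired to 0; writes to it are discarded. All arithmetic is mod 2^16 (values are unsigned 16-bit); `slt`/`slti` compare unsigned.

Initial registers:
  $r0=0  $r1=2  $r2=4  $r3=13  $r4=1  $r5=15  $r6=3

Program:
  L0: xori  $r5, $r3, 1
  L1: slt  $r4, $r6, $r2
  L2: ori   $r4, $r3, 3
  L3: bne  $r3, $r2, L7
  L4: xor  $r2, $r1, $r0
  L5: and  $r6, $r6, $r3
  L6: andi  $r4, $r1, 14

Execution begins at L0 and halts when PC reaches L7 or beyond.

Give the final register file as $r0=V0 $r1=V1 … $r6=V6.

$r0=0 $r1=2 $r2=2 $r3=13 $r4=15 $r5=12 $r6=3

  step pc=0: xori  $r5, $r3, 1  regs=(0,2,4,13,1,12,3)
  step pc=1: slt  $r4, $r6, $r2  regs=(0,2,4,13,1,12,3)
  step pc=2: ori   $r4, $r3, 3  regs=(0,2,4,13,15,12,3)
  step pc=3: bne  $r3, $r2, L7  cond=T  regs=(0,2,4,13,15,12,3)
  step pc=4: xor  $r2, $r1, $r0  regs=(0,2,2,13,15,12,3)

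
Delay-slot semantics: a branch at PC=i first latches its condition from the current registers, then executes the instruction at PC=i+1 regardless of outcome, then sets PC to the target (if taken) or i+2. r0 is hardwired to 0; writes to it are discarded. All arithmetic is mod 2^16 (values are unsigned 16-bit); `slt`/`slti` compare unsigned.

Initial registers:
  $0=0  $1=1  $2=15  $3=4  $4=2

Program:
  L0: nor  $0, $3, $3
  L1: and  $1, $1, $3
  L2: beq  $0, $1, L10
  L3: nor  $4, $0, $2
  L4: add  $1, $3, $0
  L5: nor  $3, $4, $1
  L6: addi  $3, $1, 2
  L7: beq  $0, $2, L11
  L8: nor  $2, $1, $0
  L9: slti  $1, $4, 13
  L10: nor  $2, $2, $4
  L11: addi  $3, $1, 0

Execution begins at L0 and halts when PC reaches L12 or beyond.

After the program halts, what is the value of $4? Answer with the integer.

#0 nor  $0, $3, $3 ; 0/1/15/4/2
#1 and  $1, $1, $3 ; 0/0/15/4/2
#2 beq  $0, $1, L10 ; 0/0/15/4/2 ; →target
#3 nor  $4, $0, $2 ; 0/0/15/4/65520
#10 nor  $2, $2, $4 ; 0/0/0/4/65520
#11 addi  $3, $1, 0 ; 0/0/0/0/65520

65520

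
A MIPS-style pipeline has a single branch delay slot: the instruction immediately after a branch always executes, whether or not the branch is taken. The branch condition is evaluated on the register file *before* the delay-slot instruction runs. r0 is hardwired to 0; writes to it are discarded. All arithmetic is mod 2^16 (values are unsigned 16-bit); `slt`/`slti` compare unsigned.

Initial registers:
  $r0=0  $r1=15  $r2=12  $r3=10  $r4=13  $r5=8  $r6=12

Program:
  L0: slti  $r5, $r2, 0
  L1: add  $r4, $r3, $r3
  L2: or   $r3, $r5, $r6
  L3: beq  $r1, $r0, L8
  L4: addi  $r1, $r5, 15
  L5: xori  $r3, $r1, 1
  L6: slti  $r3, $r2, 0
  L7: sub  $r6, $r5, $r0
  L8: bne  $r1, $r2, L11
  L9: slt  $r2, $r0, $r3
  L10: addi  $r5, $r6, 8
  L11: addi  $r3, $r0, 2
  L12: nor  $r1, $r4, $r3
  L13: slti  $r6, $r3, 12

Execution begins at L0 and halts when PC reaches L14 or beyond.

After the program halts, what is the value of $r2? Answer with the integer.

#0 slti  $r5, $r2, 0 ; 0/15/12/10/13/0/12
#1 add  $r4, $r3, $r3 ; 0/15/12/10/20/0/12
#2 or   $r3, $r5, $r6 ; 0/15/12/12/20/0/12
#3 beq  $r1, $r0, L8 ; 0/15/12/12/20/0/12 ; →fallthru
#4 addi  $r1, $r5, 15 ; 0/15/12/12/20/0/12
#5 xori  $r3, $r1, 1 ; 0/15/12/14/20/0/12
#6 slti  $r3, $r2, 0 ; 0/15/12/0/20/0/12
#7 sub  $r6, $r5, $r0 ; 0/15/12/0/20/0/0
#8 bne  $r1, $r2, L11 ; 0/15/12/0/20/0/0 ; →target
#9 slt  $r2, $r0, $r3 ; 0/15/0/0/20/0/0
#11 addi  $r3, $r0, 2 ; 0/15/0/2/20/0/0
#12 nor  $r1, $r4, $r3 ; 0/65513/0/2/20/0/0
#13 slti  $r6, $r3, 12 ; 0/65513/0/2/20/0/1

0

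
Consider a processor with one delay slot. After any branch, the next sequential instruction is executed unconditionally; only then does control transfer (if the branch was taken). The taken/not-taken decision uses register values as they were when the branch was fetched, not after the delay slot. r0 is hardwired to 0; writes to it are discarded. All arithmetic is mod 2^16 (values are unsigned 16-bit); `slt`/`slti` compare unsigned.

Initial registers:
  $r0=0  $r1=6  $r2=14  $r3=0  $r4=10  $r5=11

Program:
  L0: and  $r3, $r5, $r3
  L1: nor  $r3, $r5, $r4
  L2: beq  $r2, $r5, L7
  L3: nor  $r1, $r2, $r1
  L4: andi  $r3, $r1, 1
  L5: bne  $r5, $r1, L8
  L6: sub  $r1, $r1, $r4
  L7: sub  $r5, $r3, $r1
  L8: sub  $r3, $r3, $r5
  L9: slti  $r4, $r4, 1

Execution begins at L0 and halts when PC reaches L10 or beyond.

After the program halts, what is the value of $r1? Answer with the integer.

#0 and  $r3, $r5, $r3 ; 0/6/14/0/10/11
#1 nor  $r3, $r5, $r4 ; 0/6/14/65524/10/11
#2 beq  $r2, $r5, L7 ; 0/6/14/65524/10/11 ; →fallthru
#3 nor  $r1, $r2, $r1 ; 0/65521/14/65524/10/11
#4 andi  $r3, $r1, 1 ; 0/65521/14/1/10/11
#5 bne  $r5, $r1, L8 ; 0/65521/14/1/10/11 ; →target
#6 sub  $r1, $r1, $r4 ; 0/65511/14/1/10/11
#8 sub  $r3, $r3, $r5 ; 0/65511/14/65526/10/11
#9 slti  $r4, $r4, 1 ; 0/65511/14/65526/0/11

65511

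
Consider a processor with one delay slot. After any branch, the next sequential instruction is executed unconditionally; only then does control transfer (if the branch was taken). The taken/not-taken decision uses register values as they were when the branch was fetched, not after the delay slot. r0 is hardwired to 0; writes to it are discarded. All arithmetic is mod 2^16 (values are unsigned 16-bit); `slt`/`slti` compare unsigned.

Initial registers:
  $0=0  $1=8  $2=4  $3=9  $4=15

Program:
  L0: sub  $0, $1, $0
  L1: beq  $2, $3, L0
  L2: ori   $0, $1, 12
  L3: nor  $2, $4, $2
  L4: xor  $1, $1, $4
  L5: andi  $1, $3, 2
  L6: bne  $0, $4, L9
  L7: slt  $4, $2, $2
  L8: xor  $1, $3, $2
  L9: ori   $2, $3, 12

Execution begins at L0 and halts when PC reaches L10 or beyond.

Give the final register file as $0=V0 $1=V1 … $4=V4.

$0=0 $1=0 $2=13 $3=9 $4=0

#0 sub  $0, $1, $0 ; 0/8/4/9/15
#1 beq  $2, $3, L0 ; 0/8/4/9/15 ; →fallthru
#2 ori   $0, $1, 12 ; 0/8/4/9/15
#3 nor  $2, $4, $2 ; 0/8/65520/9/15
#4 xor  $1, $1, $4 ; 0/7/65520/9/15
#5 andi  $1, $3, 2 ; 0/0/65520/9/15
#6 bne  $0, $4, L9 ; 0/0/65520/9/15 ; →target
#7 slt  $4, $2, $2 ; 0/0/65520/9/0
#9 ori   $2, $3, 12 ; 0/0/13/9/0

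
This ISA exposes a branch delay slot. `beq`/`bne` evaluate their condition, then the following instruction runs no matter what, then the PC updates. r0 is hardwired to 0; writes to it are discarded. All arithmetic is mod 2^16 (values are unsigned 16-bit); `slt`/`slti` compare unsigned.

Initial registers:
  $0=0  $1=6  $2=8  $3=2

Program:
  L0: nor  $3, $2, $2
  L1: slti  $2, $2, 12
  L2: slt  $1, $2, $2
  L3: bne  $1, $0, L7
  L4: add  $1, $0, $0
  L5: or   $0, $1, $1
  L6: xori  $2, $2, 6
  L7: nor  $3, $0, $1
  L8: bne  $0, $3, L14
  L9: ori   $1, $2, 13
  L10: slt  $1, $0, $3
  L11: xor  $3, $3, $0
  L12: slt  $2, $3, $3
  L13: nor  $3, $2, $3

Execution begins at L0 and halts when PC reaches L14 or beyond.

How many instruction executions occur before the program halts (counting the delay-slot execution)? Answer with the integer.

10

#0 nor  $3, $2, $2 ; 0/6/8/65527
#1 slti  $2, $2, 12 ; 0/6/1/65527
#2 slt  $1, $2, $2 ; 0/0/1/65527
#3 bne  $1, $0, L7 ; 0/0/1/65527 ; →fallthru
#4 add  $1, $0, $0 ; 0/0/1/65527
#5 or   $0, $1, $1 ; 0/0/1/65527
#6 xori  $2, $2, 6 ; 0/0/7/65527
#7 nor  $3, $0, $1 ; 0/0/7/65535
#8 bne  $0, $3, L14 ; 0/0/7/65535 ; →target
#9 ori   $1, $2, 13 ; 0/15/7/65535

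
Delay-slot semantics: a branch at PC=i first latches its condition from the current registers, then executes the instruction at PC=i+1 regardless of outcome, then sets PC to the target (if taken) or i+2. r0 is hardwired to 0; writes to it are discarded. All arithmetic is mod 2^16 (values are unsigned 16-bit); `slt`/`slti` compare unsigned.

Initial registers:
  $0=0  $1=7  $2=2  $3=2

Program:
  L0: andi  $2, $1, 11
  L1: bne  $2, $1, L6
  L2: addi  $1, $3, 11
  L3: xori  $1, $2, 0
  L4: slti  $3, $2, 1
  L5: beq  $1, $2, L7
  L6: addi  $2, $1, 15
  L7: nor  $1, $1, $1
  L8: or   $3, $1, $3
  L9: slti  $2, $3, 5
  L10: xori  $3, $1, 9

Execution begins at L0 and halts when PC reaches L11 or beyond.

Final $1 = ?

PC=0  andi  $2, $1, 11       | $0=0 $1=7 $2=3 $3=2
PC=1  bne  $2, $1, L6        | $0=0 $1=7 $2=3 $3=2  [TAKEN]
PC=2  addi  $1, $3, 11       | $0=0 $1=13 $2=3 $3=2
PC=6  addi  $2, $1, 15       | $0=0 $1=13 $2=28 $3=2
PC=7  nor  $1, $1, $1        | $0=0 $1=65522 $2=28 $3=2
PC=8  or   $3, $1, $3        | $0=0 $1=65522 $2=28 $3=65522
PC=9  slti  $2, $3, 5        | $0=0 $1=65522 $2=0 $3=65522
PC=10 xori  $3, $1, 9        | $0=0 $1=65522 $2=0 $3=65531

65522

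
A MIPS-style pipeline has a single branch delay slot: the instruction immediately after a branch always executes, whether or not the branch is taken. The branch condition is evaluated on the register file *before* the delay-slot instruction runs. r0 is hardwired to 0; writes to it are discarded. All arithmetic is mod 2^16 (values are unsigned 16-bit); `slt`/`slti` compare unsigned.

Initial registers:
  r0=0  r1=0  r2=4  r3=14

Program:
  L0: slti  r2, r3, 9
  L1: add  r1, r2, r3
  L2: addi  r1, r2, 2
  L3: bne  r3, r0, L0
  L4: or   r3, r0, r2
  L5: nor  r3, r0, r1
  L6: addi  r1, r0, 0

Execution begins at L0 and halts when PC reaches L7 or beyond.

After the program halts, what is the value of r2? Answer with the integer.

  step pc=0: slti  r2, r3, 9  regs=(0,0,0,14)
  step pc=1: add  r1, r2, r3  regs=(0,14,0,14)
  step pc=2: addi  r1, r2, 2  regs=(0,2,0,14)
  step pc=3: bne  r3, r0, L0  cond=T  regs=(0,2,0,14)
  step pc=4: or   r3, r0, r2  regs=(0,2,0,0)
  step pc=0: slti  r2, r3, 9  regs=(0,2,1,0)
  step pc=1: add  r1, r2, r3  regs=(0,1,1,0)
  step pc=2: addi  r1, r2, 2  regs=(0,3,1,0)
  step pc=3: bne  r3, r0, L0  cond=F  regs=(0,3,1,0)
  step pc=4: or   r3, r0, r2  regs=(0,3,1,1)
  step pc=5: nor  r3, r0, r1  regs=(0,3,1,65532)
  step pc=6: addi  r1, r0, 0  regs=(0,0,1,65532)

1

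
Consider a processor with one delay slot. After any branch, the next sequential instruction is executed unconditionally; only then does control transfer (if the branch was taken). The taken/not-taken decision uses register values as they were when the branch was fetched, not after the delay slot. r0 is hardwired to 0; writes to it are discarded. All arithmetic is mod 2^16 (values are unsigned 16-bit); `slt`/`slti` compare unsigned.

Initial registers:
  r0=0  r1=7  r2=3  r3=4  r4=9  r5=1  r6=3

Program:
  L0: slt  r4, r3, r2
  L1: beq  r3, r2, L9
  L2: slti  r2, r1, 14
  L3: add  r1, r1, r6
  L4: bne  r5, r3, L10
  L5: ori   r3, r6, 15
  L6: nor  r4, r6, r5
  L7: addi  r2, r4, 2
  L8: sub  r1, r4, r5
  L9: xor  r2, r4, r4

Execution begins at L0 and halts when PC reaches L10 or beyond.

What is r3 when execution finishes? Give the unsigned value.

#0 slt  r4, r3, r2 ; 0/7/3/4/0/1/3
#1 beq  r3, r2, L9 ; 0/7/3/4/0/1/3 ; →fallthru
#2 slti  r2, r1, 14 ; 0/7/1/4/0/1/3
#3 add  r1, r1, r6 ; 0/10/1/4/0/1/3
#4 bne  r5, r3, L10 ; 0/10/1/4/0/1/3 ; →target
#5 ori   r3, r6, 15 ; 0/10/1/15/0/1/3

15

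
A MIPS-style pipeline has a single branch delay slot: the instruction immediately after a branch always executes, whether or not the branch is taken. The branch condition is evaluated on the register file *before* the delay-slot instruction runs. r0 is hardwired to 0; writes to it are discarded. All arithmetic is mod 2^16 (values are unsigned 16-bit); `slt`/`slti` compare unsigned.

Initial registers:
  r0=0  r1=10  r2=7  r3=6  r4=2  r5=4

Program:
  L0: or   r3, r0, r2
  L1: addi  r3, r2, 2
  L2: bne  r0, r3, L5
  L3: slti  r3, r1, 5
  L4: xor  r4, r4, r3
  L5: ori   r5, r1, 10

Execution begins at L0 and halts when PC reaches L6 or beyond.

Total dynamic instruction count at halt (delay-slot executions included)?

5

PC=0  or   r3, r0, r2        | r0=0 r1=10 r2=7 r3=7 r4=2 r5=4
PC=1  addi  r3, r2, 2        | r0=0 r1=10 r2=7 r3=9 r4=2 r5=4
PC=2  bne  r0, r3, L5        | r0=0 r1=10 r2=7 r3=9 r4=2 r5=4  [TAKEN]
PC=3  slti  r3, r1, 5        | r0=0 r1=10 r2=7 r3=0 r4=2 r5=4
PC=5  ori   r5, r1, 10       | r0=0 r1=10 r2=7 r3=0 r4=2 r5=10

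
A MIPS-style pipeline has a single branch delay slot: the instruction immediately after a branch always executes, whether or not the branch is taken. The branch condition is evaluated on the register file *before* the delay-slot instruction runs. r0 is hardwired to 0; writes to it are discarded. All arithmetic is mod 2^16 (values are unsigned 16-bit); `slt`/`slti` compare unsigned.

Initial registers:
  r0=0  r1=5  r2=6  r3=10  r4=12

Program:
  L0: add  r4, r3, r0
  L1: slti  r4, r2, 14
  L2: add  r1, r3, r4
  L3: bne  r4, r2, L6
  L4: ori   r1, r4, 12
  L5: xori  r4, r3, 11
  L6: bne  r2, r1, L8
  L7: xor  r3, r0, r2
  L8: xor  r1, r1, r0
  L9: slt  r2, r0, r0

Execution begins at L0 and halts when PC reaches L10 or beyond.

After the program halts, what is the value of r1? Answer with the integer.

13

PC=0  add  r4, r3, r0        | r0=0 r1=5 r2=6 r3=10 r4=10
PC=1  slti  r4, r2, 14       | r0=0 r1=5 r2=6 r3=10 r4=1
PC=2  add  r1, r3, r4        | r0=0 r1=11 r2=6 r3=10 r4=1
PC=3  bne  r4, r2, L6        | r0=0 r1=11 r2=6 r3=10 r4=1  [TAKEN]
PC=4  ori   r1, r4, 12       | r0=0 r1=13 r2=6 r3=10 r4=1
PC=6  bne  r2, r1, L8        | r0=0 r1=13 r2=6 r3=10 r4=1  [TAKEN]
PC=7  xor  r3, r0, r2        | r0=0 r1=13 r2=6 r3=6 r4=1
PC=8  xor  r1, r1, r0        | r0=0 r1=13 r2=6 r3=6 r4=1
PC=9  slt  r2, r0, r0        | r0=0 r1=13 r2=0 r3=6 r4=1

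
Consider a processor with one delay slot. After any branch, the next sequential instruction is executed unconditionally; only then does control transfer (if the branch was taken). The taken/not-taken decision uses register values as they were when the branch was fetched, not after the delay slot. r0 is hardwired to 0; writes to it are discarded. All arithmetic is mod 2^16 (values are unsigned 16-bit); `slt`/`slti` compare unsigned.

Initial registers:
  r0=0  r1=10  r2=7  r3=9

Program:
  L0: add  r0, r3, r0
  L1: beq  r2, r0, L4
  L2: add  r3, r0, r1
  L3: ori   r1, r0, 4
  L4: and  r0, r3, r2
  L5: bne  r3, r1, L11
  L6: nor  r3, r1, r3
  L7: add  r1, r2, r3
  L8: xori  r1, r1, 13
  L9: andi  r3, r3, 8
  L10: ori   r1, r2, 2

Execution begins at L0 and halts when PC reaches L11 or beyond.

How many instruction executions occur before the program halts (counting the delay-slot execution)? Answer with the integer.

7

  step pc=0: add  r0, r3, r0  regs=(0,10,7,9)
  step pc=1: beq  r2, r0, L4  cond=F  regs=(0,10,7,9)
  step pc=2: add  r3, r0, r1  regs=(0,10,7,10)
  step pc=3: ori   r1, r0, 4  regs=(0,4,7,10)
  step pc=4: and  r0, r3, r2  regs=(0,4,7,10)
  step pc=5: bne  r3, r1, L11  cond=T  regs=(0,4,7,10)
  step pc=6: nor  r3, r1, r3  regs=(0,4,7,65521)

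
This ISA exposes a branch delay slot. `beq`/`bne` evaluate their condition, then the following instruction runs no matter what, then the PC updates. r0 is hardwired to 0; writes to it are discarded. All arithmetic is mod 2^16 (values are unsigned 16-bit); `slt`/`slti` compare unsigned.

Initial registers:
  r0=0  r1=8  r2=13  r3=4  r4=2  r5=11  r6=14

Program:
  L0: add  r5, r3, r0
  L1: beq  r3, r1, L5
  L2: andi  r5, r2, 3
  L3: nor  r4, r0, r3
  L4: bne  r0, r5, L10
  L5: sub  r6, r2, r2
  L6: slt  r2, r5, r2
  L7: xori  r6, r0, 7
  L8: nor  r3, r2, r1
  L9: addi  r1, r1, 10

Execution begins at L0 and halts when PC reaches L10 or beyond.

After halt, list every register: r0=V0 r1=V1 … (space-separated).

PC=0  add  r5, r3, r0        | r0=0 r1=8 r2=13 r3=4 r4=2 r5=4 r6=14
PC=1  beq  r3, r1, L5        | r0=0 r1=8 r2=13 r3=4 r4=2 r5=4 r6=14  [not taken]
PC=2  andi  r5, r2, 3        | r0=0 r1=8 r2=13 r3=4 r4=2 r5=1 r6=14
PC=3  nor  r4, r0, r3        | r0=0 r1=8 r2=13 r3=4 r4=65531 r5=1 r6=14
PC=4  bne  r0, r5, L10       | r0=0 r1=8 r2=13 r3=4 r4=65531 r5=1 r6=14  [TAKEN]
PC=5  sub  r6, r2, r2        | r0=0 r1=8 r2=13 r3=4 r4=65531 r5=1 r6=0

r0=0 r1=8 r2=13 r3=4 r4=65531 r5=1 r6=0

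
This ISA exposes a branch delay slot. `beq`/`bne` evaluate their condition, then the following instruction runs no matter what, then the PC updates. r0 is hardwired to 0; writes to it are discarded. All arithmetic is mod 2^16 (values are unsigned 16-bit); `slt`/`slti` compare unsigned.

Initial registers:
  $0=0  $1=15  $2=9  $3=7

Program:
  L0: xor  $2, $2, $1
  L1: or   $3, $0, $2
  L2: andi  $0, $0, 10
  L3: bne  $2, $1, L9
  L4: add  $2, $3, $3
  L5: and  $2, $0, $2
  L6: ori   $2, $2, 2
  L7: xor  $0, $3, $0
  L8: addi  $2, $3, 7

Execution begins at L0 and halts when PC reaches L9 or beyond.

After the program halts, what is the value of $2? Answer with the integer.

PC=0  xor  $2, $2, $1        | $0=0 $1=15 $2=6 $3=7
PC=1  or   $3, $0, $2        | $0=0 $1=15 $2=6 $3=6
PC=2  andi  $0, $0, 10       | $0=0 $1=15 $2=6 $3=6
PC=3  bne  $2, $1, L9        | $0=0 $1=15 $2=6 $3=6  [TAKEN]
PC=4  add  $2, $3, $3        | $0=0 $1=15 $2=12 $3=6

12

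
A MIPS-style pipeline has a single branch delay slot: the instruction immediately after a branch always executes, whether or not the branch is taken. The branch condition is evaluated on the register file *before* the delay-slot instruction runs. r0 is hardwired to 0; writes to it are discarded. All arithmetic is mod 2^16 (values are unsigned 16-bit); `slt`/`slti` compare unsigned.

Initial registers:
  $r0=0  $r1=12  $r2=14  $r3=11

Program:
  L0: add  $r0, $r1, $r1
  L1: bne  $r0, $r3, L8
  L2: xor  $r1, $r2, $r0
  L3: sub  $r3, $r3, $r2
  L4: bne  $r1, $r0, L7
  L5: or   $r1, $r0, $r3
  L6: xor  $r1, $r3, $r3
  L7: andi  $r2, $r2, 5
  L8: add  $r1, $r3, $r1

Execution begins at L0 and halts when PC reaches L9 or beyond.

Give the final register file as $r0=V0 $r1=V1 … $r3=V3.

  step pc=0: add  $r0, $r1, $r1  regs=(0,12,14,11)
  step pc=1: bne  $r0, $r3, L8  cond=T  regs=(0,12,14,11)
  step pc=2: xor  $r1, $r2, $r0  regs=(0,14,14,11)
  step pc=8: add  $r1, $r3, $r1  regs=(0,25,14,11)

$r0=0 $r1=25 $r2=14 $r3=11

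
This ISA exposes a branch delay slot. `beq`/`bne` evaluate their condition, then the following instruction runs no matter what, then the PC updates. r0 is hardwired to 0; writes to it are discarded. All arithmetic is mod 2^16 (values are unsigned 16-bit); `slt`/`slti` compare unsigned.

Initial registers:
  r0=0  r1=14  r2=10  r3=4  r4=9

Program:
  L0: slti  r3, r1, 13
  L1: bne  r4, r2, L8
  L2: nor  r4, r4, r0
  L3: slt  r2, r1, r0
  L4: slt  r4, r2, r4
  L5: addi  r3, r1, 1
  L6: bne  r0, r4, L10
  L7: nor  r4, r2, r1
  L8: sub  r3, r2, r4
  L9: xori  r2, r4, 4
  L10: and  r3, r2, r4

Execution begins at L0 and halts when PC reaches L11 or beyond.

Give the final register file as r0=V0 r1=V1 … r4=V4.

r0=0 r1=14 r2=65522 r3=65522 r4=65526

#0 slti  r3, r1, 13 ; 0/14/10/0/9
#1 bne  r4, r2, L8 ; 0/14/10/0/9 ; →target
#2 nor  r4, r4, r0 ; 0/14/10/0/65526
#8 sub  r3, r2, r4 ; 0/14/10/20/65526
#9 xori  r2, r4, 4 ; 0/14/65522/20/65526
#10 and  r3, r2, r4 ; 0/14/65522/65522/65526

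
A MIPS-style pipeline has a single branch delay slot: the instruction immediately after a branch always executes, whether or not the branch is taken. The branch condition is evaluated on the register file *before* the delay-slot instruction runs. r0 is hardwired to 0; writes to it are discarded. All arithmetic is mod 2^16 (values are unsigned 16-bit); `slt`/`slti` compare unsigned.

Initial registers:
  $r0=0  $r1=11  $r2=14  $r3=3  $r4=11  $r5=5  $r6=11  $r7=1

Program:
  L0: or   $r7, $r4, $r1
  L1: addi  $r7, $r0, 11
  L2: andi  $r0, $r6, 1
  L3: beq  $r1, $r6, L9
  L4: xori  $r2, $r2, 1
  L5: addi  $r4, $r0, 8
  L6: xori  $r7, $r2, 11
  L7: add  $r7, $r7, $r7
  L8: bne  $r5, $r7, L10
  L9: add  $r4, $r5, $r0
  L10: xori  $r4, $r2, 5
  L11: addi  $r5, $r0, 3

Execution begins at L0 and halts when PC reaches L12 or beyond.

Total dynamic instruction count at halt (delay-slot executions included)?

8

[0] or   $r7, $r4, $r1  →  {$r0:0, $r1:11, $r2:14, $r3:3, $r4:11, $r5:5, $r6:11, $r7:11}
[1] addi  $r7, $r0, 11  →  {$r0:0, $r1:11, $r2:14, $r3:3, $r4:11, $r5:5, $r6:11, $r7:11}
[2] andi  $r0, $r6, 1  →  {$r0:0, $r1:11, $r2:14, $r3:3, $r4:11, $r5:5, $r6:11, $r7:11}
[3] beq  $r1, $r6, L9  →  {$r0:0, $r1:11, $r2:14, $r3:3, $r4:11, $r5:5, $r6:11, $r7:11}  ⟨branch taken⟩
[4] xori  $r2, $r2, 1  →  {$r0:0, $r1:11, $r2:15, $r3:3, $r4:11, $r5:5, $r6:11, $r7:11}
[9] add  $r4, $r5, $r0  →  {$r0:0, $r1:11, $r2:15, $r3:3, $r4:5, $r5:5, $r6:11, $r7:11}
[10] xori  $r4, $r2, 5  →  {$r0:0, $r1:11, $r2:15, $r3:3, $r4:10, $r5:5, $r6:11, $r7:11}
[11] addi  $r5, $r0, 3  →  {$r0:0, $r1:11, $r2:15, $r3:3, $r4:10, $r5:3, $r6:11, $r7:11}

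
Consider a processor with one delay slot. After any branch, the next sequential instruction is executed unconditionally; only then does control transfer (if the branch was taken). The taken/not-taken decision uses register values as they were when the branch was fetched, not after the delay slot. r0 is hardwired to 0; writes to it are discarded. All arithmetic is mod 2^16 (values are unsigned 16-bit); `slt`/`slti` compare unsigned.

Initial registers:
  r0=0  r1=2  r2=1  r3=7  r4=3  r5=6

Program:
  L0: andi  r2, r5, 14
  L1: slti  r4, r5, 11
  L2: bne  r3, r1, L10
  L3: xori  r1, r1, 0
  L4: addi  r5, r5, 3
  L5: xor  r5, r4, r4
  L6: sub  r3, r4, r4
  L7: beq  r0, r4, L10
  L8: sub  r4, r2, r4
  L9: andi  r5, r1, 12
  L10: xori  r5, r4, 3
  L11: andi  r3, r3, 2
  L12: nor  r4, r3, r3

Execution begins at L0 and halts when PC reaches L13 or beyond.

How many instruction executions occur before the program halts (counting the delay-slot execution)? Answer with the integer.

7

PC=0  andi  r2, r5, 14       | r0=0 r1=2 r2=6 r3=7 r4=3 r5=6
PC=1  slti  r4, r5, 11       | r0=0 r1=2 r2=6 r3=7 r4=1 r5=6
PC=2  bne  r3, r1, L10       | r0=0 r1=2 r2=6 r3=7 r4=1 r5=6  [TAKEN]
PC=3  xori  r1, r1, 0        | r0=0 r1=2 r2=6 r3=7 r4=1 r5=6
PC=10 xori  r5, r4, 3        | r0=0 r1=2 r2=6 r3=7 r4=1 r5=2
PC=11 andi  r3, r3, 2        | r0=0 r1=2 r2=6 r3=2 r4=1 r5=2
PC=12 nor  r4, r3, r3        | r0=0 r1=2 r2=6 r3=2 r4=65533 r5=2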